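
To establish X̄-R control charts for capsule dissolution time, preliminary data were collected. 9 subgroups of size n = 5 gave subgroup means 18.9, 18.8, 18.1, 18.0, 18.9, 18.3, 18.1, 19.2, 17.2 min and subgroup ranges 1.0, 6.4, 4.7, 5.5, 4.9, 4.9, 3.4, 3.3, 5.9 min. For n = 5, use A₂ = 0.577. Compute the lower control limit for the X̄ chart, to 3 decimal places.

X̄̄ = (18.9 + 18.8 + 18.1 + 18.0 + 18.9 + 18.3 + 18.1 + 19.2 + 17.2) / 9 = 165.5000 / 9 = 18.3889
R̄ = (1.0 + 6.4 + 4.7 + 5.5 + 4.9 + 4.9 + 3.4 + 3.3 + 5.9) / 9 = 40.0000 / 9 = 4.4444
LCL = X̄̄ − A₂·R̄ = 18.3889 − 0.577 × 4.4444 = 15.8244

15.824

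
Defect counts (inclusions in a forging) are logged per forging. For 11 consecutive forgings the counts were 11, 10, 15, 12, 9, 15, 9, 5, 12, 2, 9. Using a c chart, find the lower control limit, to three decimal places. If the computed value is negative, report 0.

0.465

c̄ = (11 + 10 + 15 + 12 + 9 + 15 + 9 + 5 + 12 + 2 + 9) / 11 = 109 / 11 = 9.9091
LCL = c̄ − 3√c̄ = 9.9091 − 3 × 3.1479 = 0.4655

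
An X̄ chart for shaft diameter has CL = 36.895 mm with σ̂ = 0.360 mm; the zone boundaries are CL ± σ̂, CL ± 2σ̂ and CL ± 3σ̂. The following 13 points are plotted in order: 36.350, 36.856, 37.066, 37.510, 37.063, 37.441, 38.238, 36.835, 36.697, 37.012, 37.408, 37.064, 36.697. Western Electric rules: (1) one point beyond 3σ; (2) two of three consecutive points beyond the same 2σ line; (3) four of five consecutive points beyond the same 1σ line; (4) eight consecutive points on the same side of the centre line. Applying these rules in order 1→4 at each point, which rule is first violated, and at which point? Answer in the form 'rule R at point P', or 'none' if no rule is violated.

rule 1 at point 7

Zone of each point (C = within 1σ̂, B = 1σ̂–2σ̂, A = 2σ̂–3σ̂, * = beyond 3σ̂; sign = side of CL): 1:-B, 2:-C, 3:+C, 4:+B, 5:+C, 6:+B, 7:+*, 8:-C, 9:-C, 10:+C, 11:+B, 12:+C, 13:-C
Rule 1 (one point beyond the 3σ limits) is satisfied at point 7.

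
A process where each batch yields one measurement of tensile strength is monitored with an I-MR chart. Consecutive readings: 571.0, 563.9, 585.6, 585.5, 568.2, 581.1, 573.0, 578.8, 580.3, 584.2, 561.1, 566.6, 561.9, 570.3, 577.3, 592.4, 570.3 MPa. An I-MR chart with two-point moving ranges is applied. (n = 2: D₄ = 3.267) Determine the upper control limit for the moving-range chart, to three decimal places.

33.548

Moving ranges: 7.1, 21.7, 0.1, 17.3, 12.9, 8.1, 5.8, 1.5, 3.9, 23.1, 5.5, 4.7, 8.4, 7.0, 15.1, 22.1; M̄R̄ = 164.3000 / 16 = 10.2688
UCL_MR = D₄·M̄R̄ = 3.267 × 10.2688 = 33.5480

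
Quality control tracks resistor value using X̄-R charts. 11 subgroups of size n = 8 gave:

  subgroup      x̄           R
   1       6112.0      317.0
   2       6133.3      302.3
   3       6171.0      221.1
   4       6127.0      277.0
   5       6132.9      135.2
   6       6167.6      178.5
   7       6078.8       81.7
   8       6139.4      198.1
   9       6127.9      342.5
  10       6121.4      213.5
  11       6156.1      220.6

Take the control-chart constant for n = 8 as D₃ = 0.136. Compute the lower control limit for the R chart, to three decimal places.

30.755

R̄ = (317.0 + 302.3 + 221.1 + 277.0 + 135.2 + 178.5 + 81.7 + 198.1 + 342.5 + 213.5 + 220.6) / 11 = 2487.5000 / 11 = 226.1364
LCL_R = D₃·R̄ = 0.136 × 226.1364 = 30.7545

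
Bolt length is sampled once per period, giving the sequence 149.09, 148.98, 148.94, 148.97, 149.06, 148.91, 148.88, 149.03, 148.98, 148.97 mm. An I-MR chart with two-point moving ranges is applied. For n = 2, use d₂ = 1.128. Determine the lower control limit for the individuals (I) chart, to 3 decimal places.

148.786

X̄ = (149.09 + 148.98 + 148.94 + 148.97 + 149.06 + 148.91 + 148.88 + 149.03 + 148.98 + 148.97) / 10 = 148.9810
Moving ranges: 0.11, 0.04, 0.03, 0.09, 0.15, 0.03, 0.15, 0.05, 0.01; M̄R̄ = 0.6600 / 9 = 0.0733
LCL = X̄ − 3·M̄R̄/d₂ = 148.9810 − 3 × 0.0733 / 1.128 = 148.7860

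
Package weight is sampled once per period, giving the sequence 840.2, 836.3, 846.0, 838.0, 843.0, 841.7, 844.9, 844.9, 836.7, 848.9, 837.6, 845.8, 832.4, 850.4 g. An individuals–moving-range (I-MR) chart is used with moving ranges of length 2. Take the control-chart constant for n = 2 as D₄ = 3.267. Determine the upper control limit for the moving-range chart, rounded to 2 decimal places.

25.73

Moving ranges: 3.9, 9.7, 8.0, 5.0, 1.3, 3.2, 0.0, 8.2, 12.2, 11.3, 8.2, 13.4, 18.0; M̄R̄ = 102.4000 / 13 = 7.8769
UCL_MR = D₄·M̄R̄ = 3.267 × 7.8769 = 25.7339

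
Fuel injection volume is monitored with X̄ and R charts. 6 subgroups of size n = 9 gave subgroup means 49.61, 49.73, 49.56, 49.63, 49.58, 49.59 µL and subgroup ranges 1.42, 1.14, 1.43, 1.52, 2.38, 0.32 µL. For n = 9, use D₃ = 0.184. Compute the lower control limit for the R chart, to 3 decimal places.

R̄ = (1.42 + 1.14 + 1.43 + 1.52 + 2.38 + 0.32) / 6 = 8.2100 / 6 = 1.3683
LCL_R = D₃·R̄ = 0.184 × 1.3683 = 0.2518

0.252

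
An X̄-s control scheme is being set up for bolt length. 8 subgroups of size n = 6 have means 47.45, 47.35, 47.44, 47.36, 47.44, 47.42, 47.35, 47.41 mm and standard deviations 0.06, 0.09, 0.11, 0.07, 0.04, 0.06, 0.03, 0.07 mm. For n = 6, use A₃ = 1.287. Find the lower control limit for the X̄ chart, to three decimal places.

X̄̄ = (47.45 + 47.35 + 47.44 + 47.36 + 47.44 + 47.42 + 47.35 + 47.41) / 8 = 47.4025
s̄ = (0.06 + 0.09 + 0.11 + 0.07 + 0.04 + 0.06 + 0.03 + 0.07) / 8 = 0.0663
LCL = X̄̄ − A₃·s̄ = 47.4025 − 1.287 × 0.0663 = 47.3172

47.317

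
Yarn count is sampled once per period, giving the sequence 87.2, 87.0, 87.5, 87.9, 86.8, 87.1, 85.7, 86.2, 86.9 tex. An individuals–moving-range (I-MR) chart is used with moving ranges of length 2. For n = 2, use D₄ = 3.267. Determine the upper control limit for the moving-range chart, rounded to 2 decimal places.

Moving ranges: 0.2, 0.5, 0.4, 1.1, 0.3, 1.4, 0.5, 0.7; M̄R̄ = 5.1000 / 8 = 0.6375
UCL_MR = D₄·M̄R̄ = 3.267 × 0.6375 = 2.0827

2.08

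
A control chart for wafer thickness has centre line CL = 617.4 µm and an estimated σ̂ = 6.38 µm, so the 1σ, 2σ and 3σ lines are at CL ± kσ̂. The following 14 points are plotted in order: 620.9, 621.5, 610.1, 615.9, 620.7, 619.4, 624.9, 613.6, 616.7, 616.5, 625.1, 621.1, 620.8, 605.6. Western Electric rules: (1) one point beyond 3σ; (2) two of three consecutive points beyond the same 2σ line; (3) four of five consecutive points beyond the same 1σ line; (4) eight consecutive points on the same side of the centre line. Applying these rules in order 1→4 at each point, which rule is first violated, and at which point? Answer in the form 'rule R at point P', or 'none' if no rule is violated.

none

Zone of each point (C = within 1σ̂, B = 1σ̂–2σ̂, A = 2σ̂–3σ̂, * = beyond 3σ̂; sign = side of CL): 1:+C, 2:+C, 3:-B, 4:-C, 5:+C, 6:+C, 7:+B, 8:-C, 9:-C, 10:-C, 11:+B, 12:+C, 13:+C, 14:-B
No rule fires across all 14 points.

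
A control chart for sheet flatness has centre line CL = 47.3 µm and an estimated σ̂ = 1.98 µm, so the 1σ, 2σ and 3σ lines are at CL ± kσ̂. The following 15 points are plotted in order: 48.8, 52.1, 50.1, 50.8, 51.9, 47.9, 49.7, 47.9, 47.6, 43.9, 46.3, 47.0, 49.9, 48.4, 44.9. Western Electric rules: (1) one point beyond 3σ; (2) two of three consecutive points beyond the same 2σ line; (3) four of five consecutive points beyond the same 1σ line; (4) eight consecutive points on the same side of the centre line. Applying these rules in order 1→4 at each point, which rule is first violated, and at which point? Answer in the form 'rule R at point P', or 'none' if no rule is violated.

rule 3 at point 5

Zone of each point (C = within 1σ̂, B = 1σ̂–2σ̂, A = 2σ̂–3σ̂, * = beyond 3σ̂; sign = side of CL): 1:+C, 2:+A, 3:+B, 4:+B, 5:+A, 6:+C, 7:+B, 8:+C, 9:+C, 10:-B, 11:-C, 12:-C, 13:+B, 14:+C, 15:-B
Rule 3 (four of five consecutive points beyond the same 1σ limit) is satisfied at point 5.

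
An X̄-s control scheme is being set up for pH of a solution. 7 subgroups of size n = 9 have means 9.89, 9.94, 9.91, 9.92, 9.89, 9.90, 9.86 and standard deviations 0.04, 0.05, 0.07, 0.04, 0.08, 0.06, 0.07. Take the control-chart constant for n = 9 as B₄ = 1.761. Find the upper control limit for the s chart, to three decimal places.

0.103

s̄ = (0.04 + 0.05 + 0.07 + 0.04 + 0.08 + 0.06 + 0.07) / 7 = 0.0586
UCL_s = B₄·s̄ = 1.761 × 0.0586 = 0.1031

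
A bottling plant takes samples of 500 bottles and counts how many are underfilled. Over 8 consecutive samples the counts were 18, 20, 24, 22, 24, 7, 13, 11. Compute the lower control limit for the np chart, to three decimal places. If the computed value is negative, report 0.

p̄ = Σdᵢ / (k·n) = 139 / (8 × 500) = 0.03475
LCL = np̄ − 3·√(np̄(1−p̄)) = 17.3750 − 3 × 4.0953 = 5.0892

5.089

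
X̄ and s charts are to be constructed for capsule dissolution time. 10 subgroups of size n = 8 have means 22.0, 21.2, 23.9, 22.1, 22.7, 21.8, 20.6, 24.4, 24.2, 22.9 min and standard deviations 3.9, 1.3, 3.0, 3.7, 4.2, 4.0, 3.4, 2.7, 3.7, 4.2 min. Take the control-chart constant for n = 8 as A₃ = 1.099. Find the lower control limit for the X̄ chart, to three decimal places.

18.832

X̄̄ = (22.0 + 21.2 + 23.9 + 22.1 + 22.7 + 21.8 + 20.6 + 24.4 + 24.2 + 22.9) / 10 = 22.5800
s̄ = (3.9 + 1.3 + 3.0 + 3.7 + 4.2 + 4.0 + 3.4 + 2.7 + 3.7 + 4.2) / 10 = 3.4100
LCL = X̄̄ − A₃·s̄ = 22.5800 − 1.099 × 3.4100 = 18.8324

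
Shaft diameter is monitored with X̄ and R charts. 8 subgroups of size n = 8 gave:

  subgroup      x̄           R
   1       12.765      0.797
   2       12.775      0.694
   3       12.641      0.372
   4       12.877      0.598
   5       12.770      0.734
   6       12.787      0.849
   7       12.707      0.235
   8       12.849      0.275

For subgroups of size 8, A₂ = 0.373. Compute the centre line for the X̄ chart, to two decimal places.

X̄̄ = (12.765 + 12.775 + 12.641 + 12.877 + 12.770 + 12.787 + 12.707 + 12.849) / 8 = 102.1710 / 8 = 12.7714
CL = X̄̄ = 12.7714

12.77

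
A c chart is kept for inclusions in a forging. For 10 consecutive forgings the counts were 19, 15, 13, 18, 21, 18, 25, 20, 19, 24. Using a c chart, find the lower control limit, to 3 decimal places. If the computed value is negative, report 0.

c̄ = (19 + 15 + 13 + 18 + 21 + 18 + 25 + 20 + 19 + 24) / 10 = 192 / 10 = 19.2000
LCL = c̄ − 3√c̄ = 19.2000 − 3 × 4.3818 = 6.0547

6.055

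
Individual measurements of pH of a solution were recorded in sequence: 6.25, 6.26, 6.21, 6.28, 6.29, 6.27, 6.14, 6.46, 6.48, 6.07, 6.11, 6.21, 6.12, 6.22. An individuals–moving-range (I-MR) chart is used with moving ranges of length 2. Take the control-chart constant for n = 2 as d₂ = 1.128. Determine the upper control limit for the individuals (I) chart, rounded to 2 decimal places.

6.52

X̄ = (6.25 + 6.26 + 6.21 + 6.28 + 6.29 + 6.27 + 6.14 + 6.46 + 6.48 + 6.07 + 6.11 + 6.21 + 6.12 + 6.22) / 14 = 6.2407
Moving ranges: 0.01, 0.05, 0.07, 0.01, 0.02, 0.13, 0.32, 0.02, 0.41, 0.04, 0.10, 0.09, 0.10; M̄R̄ = 1.3700 / 13 = 0.1054
UCL = X̄ + 3·M̄R̄/d₂ = 6.2407 + 3 × 0.1054 / 1.128 = 6.5210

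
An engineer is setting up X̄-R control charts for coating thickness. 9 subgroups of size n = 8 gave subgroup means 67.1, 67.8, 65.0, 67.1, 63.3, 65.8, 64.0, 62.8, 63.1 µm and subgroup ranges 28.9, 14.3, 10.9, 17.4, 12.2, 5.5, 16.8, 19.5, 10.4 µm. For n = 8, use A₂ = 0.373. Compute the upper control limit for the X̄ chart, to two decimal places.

70.74

X̄̄ = (67.1 + 67.8 + 65.0 + 67.1 + 63.3 + 65.8 + 64.0 + 62.8 + 63.1) / 9 = 586.0000 / 9 = 65.1111
R̄ = (28.9 + 14.3 + 10.9 + 17.4 + 12.2 + 5.5 + 16.8 + 19.5 + 10.4) / 9 = 135.9000 / 9 = 15.1000
UCL = X̄̄ + A₂·R̄ = 65.1111 + 0.373 × 15.1000 = 70.7434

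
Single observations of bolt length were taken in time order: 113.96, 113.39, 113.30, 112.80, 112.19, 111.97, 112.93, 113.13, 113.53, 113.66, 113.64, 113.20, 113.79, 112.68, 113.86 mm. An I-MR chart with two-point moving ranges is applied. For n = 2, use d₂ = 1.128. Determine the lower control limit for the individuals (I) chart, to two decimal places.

111.87

X̄ = (113.96 + 113.39 + 113.30 + 112.80 + 112.19 + 111.97 + 112.93 + 113.13 + 113.53 + 113.66 + 113.64 + 113.20 + 113.79 + 112.68 + 113.86) / 15 = 113.2020
Moving ranges: 0.57, 0.09, 0.50, 0.61, 0.22, 0.96, 0.20, 0.40, 0.13, 0.02, 0.44, 0.59, 1.11, 1.18; M̄R̄ = 7.0200 / 14 = 0.5014
LCL = X̄ − 3·M̄R̄/d₂ = 113.2020 − 3 × 0.5014 / 1.128 = 111.8684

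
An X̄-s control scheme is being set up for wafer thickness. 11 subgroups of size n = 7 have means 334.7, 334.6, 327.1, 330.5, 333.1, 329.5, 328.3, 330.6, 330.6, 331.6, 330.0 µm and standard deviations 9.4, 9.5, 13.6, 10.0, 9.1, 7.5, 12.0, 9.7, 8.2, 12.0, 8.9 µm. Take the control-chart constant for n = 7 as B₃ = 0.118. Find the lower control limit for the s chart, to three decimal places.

1.179

s̄ = (9.4 + 9.5 + 13.6 + 10.0 + 9.1 + 7.5 + 12.0 + 9.7 + 8.2 + 12.0 + 8.9) / 11 = 9.9909
LCL_s = B₃·s̄ = 0.118 × 9.9909 = 1.1789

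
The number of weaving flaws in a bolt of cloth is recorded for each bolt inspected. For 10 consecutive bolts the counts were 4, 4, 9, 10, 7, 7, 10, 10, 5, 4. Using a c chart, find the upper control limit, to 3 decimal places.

c̄ = (4 + 4 + 9 + 10 + 7 + 7 + 10 + 10 + 5 + 4) / 10 = 70 / 10 = 7.0000
UCL = c̄ + 3√c̄ = 7.0000 + 3 × √7.0000 = 7.0000 + 3 × 2.6458 = 14.9373

14.937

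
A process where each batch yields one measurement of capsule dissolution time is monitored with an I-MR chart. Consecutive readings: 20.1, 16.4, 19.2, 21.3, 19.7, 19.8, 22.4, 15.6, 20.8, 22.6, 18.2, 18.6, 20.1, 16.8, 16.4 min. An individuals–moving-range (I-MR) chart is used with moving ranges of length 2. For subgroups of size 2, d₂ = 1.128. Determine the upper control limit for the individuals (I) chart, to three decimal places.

26.172

X̄ = (20.1 + 16.4 + 19.2 + 21.3 + 19.7 + 19.8 + 22.4 + 15.6 + 20.8 + 22.6 + 18.2 + 18.6 + 20.1 + 16.8 + 16.4) / 15 = 19.2000
Moving ranges: 3.7, 2.8, 2.1, 1.6, 0.1, 2.6, 6.8, 5.2, 1.8, 4.4, 0.4, 1.5, 3.3, 0.4; M̄R̄ = 36.7000 / 14 = 2.6214
UCL = X̄ + 3·M̄R̄/d₂ = 19.2000 + 3 × 2.6214 / 1.128 = 26.1719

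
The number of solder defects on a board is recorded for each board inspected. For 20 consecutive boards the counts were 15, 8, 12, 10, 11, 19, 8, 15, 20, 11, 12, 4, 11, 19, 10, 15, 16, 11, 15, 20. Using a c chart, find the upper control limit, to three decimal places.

23.958

c̄ = (15 + 8 + 12 + 10 + 11 + 19 + 8 + 15 + 20 + 11 + 12 + 4 + 11 + 19 + 10 + 15 + 16 + 11 + 15 + 20) / 20 = 262 / 20 = 13.1000
UCL = c̄ + 3√c̄ = 13.1000 + 3 × √13.1000 = 13.1000 + 3 × 3.6194 = 23.9582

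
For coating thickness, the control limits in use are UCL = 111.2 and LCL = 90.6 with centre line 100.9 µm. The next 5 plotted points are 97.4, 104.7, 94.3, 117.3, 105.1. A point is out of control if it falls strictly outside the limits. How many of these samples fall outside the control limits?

1

Compare each point to [90.6, 111.2]: sample 4 = 117.3 > UCL.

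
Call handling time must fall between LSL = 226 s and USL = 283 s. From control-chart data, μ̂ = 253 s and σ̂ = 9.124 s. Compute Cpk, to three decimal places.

0.986

Cpu = (USL − μ̂) / (3σ̂) = (283 − 253) / (3 × 9.124) = 1.0960; Cpl = (μ̂ − LSL) / (3σ̂) = (253 − 226) / (3 × 9.124) = 0.9864; Cpk = min(Cpu, Cpl) = 0.9864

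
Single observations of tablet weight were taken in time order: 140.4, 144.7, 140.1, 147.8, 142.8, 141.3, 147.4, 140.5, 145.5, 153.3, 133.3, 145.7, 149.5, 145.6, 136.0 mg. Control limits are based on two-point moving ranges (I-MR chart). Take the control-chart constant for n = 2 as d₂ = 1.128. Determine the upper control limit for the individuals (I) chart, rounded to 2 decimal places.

162.32

X̄ = (140.4 + 144.7 + 140.1 + 147.8 + 142.8 + 141.3 + 147.4 + 140.5 + 145.5 + 153.3 + 133.3 + 145.7 + 149.5 + 145.6 + 136.0) / 15 = 143.5933
Moving ranges: 4.3, 4.6, 7.7, 5.0, 1.5, 6.1, 6.9, 5.0, 7.8, 20.0, 12.4, 3.8, 3.9, 9.6; M̄R̄ = 98.6000 / 14 = 7.0429
UCL = X̄ + 3·M̄R̄/d₂ = 143.5933 + 3 × 7.0429 / 1.128 = 162.3243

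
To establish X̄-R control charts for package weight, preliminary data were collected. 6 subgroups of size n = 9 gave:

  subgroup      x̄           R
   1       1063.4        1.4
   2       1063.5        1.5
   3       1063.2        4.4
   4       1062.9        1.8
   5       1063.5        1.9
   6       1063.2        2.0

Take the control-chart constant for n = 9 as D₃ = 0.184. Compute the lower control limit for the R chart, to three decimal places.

0.399

R̄ = (1.4 + 1.5 + 4.4 + 1.8 + 1.9 + 2.0) / 6 = 13.0000 / 6 = 2.1667
LCL_R = D₃·R̄ = 0.184 × 2.1667 = 0.3987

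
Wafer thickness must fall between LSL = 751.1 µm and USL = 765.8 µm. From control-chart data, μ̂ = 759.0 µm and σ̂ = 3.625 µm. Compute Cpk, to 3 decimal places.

Cpu = (USL − μ̂) / (3σ̂) = (765.8 − 759.0) / (3 × 3.625) = 0.6253; Cpl = (μ̂ − LSL) / (3σ̂) = (759.0 − 751.1) / (3 × 3.625) = 0.7264; Cpk = min(Cpu, Cpl) = 0.6253

0.625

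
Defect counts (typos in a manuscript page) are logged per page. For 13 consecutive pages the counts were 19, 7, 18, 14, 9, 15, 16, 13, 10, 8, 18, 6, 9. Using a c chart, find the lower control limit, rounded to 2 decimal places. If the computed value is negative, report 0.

c̄ = (19 + 7 + 18 + 14 + 9 + 15 + 16 + 13 + 10 + 8 + 18 + 6 + 9) / 13 = 162 / 13 = 12.4615
LCL = c̄ − 3√c̄ = 12.4615 − 3 × 3.5301 = 1.8713

1.87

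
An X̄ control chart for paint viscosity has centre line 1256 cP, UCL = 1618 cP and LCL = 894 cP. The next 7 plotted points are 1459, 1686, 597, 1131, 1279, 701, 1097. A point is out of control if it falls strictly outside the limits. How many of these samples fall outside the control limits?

Compare each point to [894, 1618]: sample 2 = 1686 > UCL; sample 3 = 597 < LCL; sample 6 = 701 < LCL.

3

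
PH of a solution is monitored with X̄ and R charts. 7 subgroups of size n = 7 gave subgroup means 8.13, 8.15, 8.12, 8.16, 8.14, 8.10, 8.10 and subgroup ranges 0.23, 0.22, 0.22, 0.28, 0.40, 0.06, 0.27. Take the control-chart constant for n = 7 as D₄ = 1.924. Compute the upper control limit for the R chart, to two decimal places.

R̄ = (0.23 + 0.22 + 0.22 + 0.28 + 0.40 + 0.06 + 0.27) / 7 = 1.6800 / 7 = 0.2400
UCL_R = D₄·R̄ = 1.924 × 0.2400 = 0.4618

0.46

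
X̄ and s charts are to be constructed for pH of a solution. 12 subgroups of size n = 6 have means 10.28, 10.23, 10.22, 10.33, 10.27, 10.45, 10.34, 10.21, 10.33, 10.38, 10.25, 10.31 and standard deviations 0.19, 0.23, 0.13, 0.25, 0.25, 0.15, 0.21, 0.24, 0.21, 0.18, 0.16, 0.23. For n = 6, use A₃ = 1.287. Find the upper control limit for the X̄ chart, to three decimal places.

X̄̄ = (10.28 + 10.23 + 10.22 + 10.33 + 10.27 + 10.45 + 10.34 + 10.21 + 10.33 + 10.38 + 10.25 + 10.31) / 12 = 10.3000
s̄ = (0.19 + 0.23 + 0.13 + 0.25 + 0.25 + 0.15 + 0.21 + 0.24 + 0.21 + 0.18 + 0.16 + 0.23) / 12 = 0.2025
UCL = X̄̄ + A₃·s̄ = 10.3000 + 1.287 × 0.2025 = 10.5606

10.561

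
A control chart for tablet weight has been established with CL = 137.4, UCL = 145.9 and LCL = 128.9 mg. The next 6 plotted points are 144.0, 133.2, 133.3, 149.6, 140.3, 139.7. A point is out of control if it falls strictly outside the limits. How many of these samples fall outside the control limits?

1

Compare each point to [128.9, 145.9]: sample 4 = 149.6 > UCL.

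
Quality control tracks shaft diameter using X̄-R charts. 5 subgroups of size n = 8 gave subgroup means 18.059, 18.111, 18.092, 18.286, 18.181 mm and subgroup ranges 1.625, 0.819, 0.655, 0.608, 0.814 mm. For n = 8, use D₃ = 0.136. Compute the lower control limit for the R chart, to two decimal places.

0.12

R̄ = (1.625 + 0.819 + 0.655 + 0.608 + 0.814) / 5 = 4.5210 / 5 = 0.9042
LCL_R = D₃·R̄ = 0.136 × 0.9042 = 0.1230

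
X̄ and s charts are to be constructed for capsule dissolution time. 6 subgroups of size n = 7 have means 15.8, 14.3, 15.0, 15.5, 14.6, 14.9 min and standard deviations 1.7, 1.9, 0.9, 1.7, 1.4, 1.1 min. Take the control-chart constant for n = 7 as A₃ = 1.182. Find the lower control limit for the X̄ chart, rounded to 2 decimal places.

X̄̄ = (15.8 + 14.3 + 15.0 + 15.5 + 14.6 + 14.9) / 6 = 15.0167
s̄ = (1.7 + 1.9 + 0.9 + 1.7 + 1.4 + 1.1) / 6 = 1.4500
LCL = X̄̄ − A₃·s̄ = 15.0167 − 1.182 × 1.4500 = 13.3028

13.30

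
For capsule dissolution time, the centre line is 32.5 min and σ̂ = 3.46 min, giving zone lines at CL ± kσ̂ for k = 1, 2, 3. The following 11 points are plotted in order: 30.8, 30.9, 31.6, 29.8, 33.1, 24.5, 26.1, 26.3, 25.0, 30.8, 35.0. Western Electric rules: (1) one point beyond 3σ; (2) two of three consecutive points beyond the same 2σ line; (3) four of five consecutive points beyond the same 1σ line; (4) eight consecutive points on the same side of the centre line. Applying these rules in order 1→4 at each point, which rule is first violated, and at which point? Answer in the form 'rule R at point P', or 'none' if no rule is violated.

rule 3 at point 9

Zone of each point (C = within 1σ̂, B = 1σ̂–2σ̂, A = 2σ̂–3σ̂, * = beyond 3σ̂; sign = side of CL): 1:-C, 2:-C, 3:-C, 4:-C, 5:+C, 6:-A, 7:-B, 8:-B, 9:-A, 10:-C, 11:+C
Rule 3 (four of five consecutive points beyond the same 1σ limit) is satisfied at point 9.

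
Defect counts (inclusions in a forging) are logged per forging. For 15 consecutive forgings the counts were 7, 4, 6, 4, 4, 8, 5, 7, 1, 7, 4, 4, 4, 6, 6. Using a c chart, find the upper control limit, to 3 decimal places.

11.930

c̄ = (7 + 4 + 6 + 4 + 4 + 8 + 5 + 7 + 1 + 7 + 4 + 4 + 4 + 6 + 6) / 15 = 77 / 15 = 5.1333
UCL = c̄ + 3√c̄ = 5.1333 + 3 × √5.1333 = 5.1333 + 3 × 2.2657 = 11.9304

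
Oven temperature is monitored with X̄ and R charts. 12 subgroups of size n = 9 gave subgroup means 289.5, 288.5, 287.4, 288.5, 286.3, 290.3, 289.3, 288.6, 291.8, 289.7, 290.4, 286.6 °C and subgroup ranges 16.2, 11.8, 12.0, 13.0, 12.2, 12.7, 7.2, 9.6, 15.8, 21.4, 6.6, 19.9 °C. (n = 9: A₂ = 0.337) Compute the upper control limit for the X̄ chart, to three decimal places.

293.357

X̄̄ = (289.5 + 288.5 + 287.4 + 288.5 + 286.3 + 290.3 + 289.3 + 288.6 + 291.8 + 289.7 + 290.4 + 286.6) / 12 = 3466.9000 / 12 = 288.9083
R̄ = (16.2 + 11.8 + 12.0 + 13.0 + 12.2 + 12.7 + 7.2 + 9.6 + 15.8 + 21.4 + 6.6 + 19.9) / 12 = 158.4000 / 12 = 13.2000
UCL = X̄̄ + A₂·R̄ = 288.9083 + 0.337 × 13.2000 = 293.3567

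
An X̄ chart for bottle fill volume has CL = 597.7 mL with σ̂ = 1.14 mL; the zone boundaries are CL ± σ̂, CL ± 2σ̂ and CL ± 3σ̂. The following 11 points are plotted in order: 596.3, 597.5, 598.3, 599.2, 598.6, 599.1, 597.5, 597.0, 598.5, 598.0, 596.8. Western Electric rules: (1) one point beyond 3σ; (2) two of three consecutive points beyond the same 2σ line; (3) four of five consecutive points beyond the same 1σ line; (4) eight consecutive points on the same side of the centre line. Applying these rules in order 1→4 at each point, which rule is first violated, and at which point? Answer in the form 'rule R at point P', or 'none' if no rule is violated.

Zone of each point (C = within 1σ̂, B = 1σ̂–2σ̂, A = 2σ̂–3σ̂, * = beyond 3σ̂; sign = side of CL): 1:-B, 2:-C, 3:+C, 4:+B, 5:+C, 6:+B, 7:-C, 8:-C, 9:+C, 10:+C, 11:-C
No rule fires across all 11 points.

none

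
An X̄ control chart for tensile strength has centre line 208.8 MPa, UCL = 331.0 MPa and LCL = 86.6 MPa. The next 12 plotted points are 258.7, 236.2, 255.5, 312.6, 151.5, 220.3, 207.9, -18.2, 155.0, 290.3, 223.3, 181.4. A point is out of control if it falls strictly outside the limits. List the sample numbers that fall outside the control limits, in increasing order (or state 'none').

8

Compare each point to [86.6, 331.0]: sample 8 = -18.2 < LCL.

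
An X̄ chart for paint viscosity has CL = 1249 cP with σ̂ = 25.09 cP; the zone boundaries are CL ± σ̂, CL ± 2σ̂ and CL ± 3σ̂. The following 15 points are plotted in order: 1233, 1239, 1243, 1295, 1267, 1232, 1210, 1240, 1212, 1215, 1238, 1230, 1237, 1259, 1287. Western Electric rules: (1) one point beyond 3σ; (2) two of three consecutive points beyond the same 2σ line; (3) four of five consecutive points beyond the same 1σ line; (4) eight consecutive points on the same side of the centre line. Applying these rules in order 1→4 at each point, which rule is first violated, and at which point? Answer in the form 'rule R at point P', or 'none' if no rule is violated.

Zone of each point (C = within 1σ̂, B = 1σ̂–2σ̂, A = 2σ̂–3σ̂, * = beyond 3σ̂; sign = side of CL): 1:-C, 2:-C, 3:-C, 4:+B, 5:+C, 6:-C, 7:-B, 8:-C, 9:-B, 10:-B, 11:-C, 12:-C, 13:-C, 14:+C, 15:+B
Rule 4 (eight consecutive points on the same side of the centre line) is satisfied at point 13.

rule 4 at point 13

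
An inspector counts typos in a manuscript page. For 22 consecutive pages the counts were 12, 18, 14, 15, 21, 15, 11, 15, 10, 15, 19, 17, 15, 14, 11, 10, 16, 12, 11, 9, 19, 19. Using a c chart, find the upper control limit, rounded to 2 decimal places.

c̄ = (12 + 18 + 14 + 15 + 21 + 15 + 11 + 15 + 10 + 15 + 19 + 17 + 15 + 14 + 11 + 10 + 16 + 12 + 11 + 9 + 19 + 19) / 22 = 318 / 22 = 14.4545
UCL = c̄ + 3√c̄ = 14.4545 + 3 × √14.4545 = 14.4545 + 3 × 3.8019 = 25.8603

25.86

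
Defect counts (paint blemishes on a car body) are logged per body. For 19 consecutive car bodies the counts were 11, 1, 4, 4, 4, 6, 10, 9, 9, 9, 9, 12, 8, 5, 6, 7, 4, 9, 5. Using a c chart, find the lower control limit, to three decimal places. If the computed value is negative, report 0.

c̄ = (11 + 1 + 4 + 4 + 4 + 6 + 10 + 9 + 9 + 9 + 9 + 12 + 8 + 5 + 6 + 7 + 4 + 9 + 5) / 19 = 132 / 19 = 6.9474
LCL = c̄ − 3√c̄ = 6.9474 − 3 × 2.6358 = -0.9600 → 0 (cannot be negative)

0.000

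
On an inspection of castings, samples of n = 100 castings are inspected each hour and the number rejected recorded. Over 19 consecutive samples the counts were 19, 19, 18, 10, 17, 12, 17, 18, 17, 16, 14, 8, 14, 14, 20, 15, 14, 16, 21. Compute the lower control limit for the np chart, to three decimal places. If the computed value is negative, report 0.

4.812

p̄ = Σdᵢ / (k·n) = 299 / (19 × 100) = 0.15737
LCL = np̄ − 3·√(np̄(1−p̄)) = 15.7368 − 3 × 3.6415 = 4.8124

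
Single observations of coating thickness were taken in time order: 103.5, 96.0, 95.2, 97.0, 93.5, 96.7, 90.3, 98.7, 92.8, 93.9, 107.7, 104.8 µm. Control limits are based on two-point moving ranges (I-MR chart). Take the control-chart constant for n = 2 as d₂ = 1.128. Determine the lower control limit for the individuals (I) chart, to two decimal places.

X̄ = (103.5 + 96.0 + 95.2 + 97.0 + 93.5 + 96.7 + 90.3 + 98.7 + 92.8 + 93.9 + 107.7 + 104.8) / 12 = 97.5083
Moving ranges: 7.5, 0.8, 1.8, 3.5, 3.2, 6.4, 8.4, 5.9, 1.1, 13.8, 2.9; M̄R̄ = 55.3000 / 11 = 5.0273
LCL = X̄ − 3·M̄R̄/d₂ = 97.5083 − 3 × 5.0273 / 1.128 = 84.1379

84.14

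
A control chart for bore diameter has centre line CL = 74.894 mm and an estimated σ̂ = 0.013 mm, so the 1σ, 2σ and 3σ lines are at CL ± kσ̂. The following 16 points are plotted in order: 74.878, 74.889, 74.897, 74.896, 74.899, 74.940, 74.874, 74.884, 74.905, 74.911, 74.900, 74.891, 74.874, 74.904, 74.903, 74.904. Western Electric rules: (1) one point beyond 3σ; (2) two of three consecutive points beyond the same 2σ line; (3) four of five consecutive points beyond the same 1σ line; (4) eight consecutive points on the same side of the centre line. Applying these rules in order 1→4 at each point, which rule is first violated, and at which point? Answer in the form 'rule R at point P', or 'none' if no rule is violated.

rule 1 at point 6

Zone of each point (C = within 1σ̂, B = 1σ̂–2σ̂, A = 2σ̂–3σ̂, * = beyond 3σ̂; sign = side of CL): 1:-B, 2:-C, 3:+C, 4:+C, 5:+C, 6:+*, 7:-B, 8:-C, 9:+C, 10:+B, 11:+C, 12:-C, 13:-B, 14:+C, 15:+C, 16:+C
Rule 1 (one point beyond the 3σ limits) is satisfied at point 6.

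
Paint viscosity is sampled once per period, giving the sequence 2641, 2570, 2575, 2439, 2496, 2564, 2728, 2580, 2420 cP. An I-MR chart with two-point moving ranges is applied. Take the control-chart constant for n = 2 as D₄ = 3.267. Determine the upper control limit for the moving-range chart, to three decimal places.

Moving ranges: 71, 5, 136, 57, 68, 164, 148, 160; M̄R̄ = 809.0000 / 8 = 101.1250
UCL_MR = D₄·M̄R̄ = 3.267 × 101.1250 = 330.3754

330.375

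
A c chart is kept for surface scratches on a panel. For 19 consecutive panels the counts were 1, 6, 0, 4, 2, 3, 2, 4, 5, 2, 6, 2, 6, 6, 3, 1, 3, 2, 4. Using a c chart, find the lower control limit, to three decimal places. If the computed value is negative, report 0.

c̄ = (1 + 6 + 0 + 4 + 2 + 3 + 2 + 4 + 5 + 2 + 6 + 2 + 6 + 6 + 3 + 1 + 3 + 2 + 4) / 19 = 62 / 19 = 3.2632
LCL = c̄ − 3√c̄ = 3.2632 − 3 × 1.8064 = -2.1561 → 0 (cannot be negative)

0.000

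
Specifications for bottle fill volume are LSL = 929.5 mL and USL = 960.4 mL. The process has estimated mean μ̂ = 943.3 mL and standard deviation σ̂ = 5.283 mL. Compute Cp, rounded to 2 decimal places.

0.97

Cp = (USL − LSL) / (6σ̂) = (960.4 − 929.5) / (6 × 5.283) = 30.9000 / 31.6980 = 0.9748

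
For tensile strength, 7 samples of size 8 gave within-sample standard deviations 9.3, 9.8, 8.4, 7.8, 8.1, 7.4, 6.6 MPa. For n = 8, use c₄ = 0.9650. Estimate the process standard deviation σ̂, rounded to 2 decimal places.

s̄ = (9.3 + 9.8 + 8.4 + 7.8 + 8.1 + 7.4 + 6.6) / 7 = 8.2000
σ̂ = s̄ / c₄ = 8.2000 / 0.9650 = 8.4974

8.50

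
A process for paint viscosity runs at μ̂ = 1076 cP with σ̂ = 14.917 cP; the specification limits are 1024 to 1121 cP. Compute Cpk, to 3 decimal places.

1.006

Cpu = (USL − μ̂) / (3σ̂) = (1121 − 1076) / (3 × 14.917) = 1.0056; Cpl = (μ̂ − LSL) / (3σ̂) = (1076 − 1024) / (3 × 14.917) = 1.1620; Cpk = min(Cpu, Cpl) = 1.0056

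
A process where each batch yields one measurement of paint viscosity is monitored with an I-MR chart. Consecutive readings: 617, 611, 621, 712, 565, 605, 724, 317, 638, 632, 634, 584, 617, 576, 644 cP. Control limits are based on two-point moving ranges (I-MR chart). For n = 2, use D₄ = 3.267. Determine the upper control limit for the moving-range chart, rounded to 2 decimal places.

Moving ranges: 6, 10, 91, 147, 40, 119, 407, 321, 6, 2, 50, 33, 41, 68; M̄R̄ = 1341.0000 / 14 = 95.7857
UCL_MR = D₄·M̄R̄ = 3.267 × 95.7857 = 312.9319

312.93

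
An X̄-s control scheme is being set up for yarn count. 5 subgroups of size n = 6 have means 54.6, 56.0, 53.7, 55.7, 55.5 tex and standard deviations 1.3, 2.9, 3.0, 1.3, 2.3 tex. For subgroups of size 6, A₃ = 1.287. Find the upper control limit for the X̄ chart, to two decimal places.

X̄̄ = (54.6 + 56.0 + 53.7 + 55.7 + 55.5) / 5 = 55.1000
s̄ = (1.3 + 2.9 + 3.0 + 1.3 + 2.3) / 5 = 2.1600
UCL = X̄̄ + A₃·s̄ = 55.1000 + 1.287 × 2.1600 = 57.8799

57.88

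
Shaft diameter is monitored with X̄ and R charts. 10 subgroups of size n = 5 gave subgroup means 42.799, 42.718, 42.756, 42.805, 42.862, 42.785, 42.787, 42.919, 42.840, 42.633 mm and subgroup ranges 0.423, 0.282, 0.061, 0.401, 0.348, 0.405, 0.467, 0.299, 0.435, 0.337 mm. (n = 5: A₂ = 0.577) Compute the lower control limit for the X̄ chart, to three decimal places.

42.591

X̄̄ = (42.799 + 42.718 + 42.756 + 42.805 + 42.862 + 42.785 + 42.787 + 42.919 + 42.840 + 42.633) / 10 = 427.9040 / 10 = 42.7904
R̄ = (0.423 + 0.282 + 0.061 + 0.401 + 0.348 + 0.405 + 0.467 + 0.299 + 0.435 + 0.337) / 10 = 3.4580 / 10 = 0.3458
LCL = X̄̄ − A₂·R̄ = 42.7904 − 0.577 × 0.3458 = 42.5909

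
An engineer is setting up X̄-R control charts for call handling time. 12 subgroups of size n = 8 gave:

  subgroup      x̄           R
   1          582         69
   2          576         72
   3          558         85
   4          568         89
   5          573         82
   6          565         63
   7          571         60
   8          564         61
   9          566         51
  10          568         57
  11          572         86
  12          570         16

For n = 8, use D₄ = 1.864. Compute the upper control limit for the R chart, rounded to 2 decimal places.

122.87

R̄ = (69 + 72 + 85 + 89 + 82 + 63 + 60 + 61 + 51 + 57 + 86 + 16) / 12 = 791.0000 / 12 = 65.9167
UCL_R = D₄·R̄ = 1.864 × 65.9167 = 122.8687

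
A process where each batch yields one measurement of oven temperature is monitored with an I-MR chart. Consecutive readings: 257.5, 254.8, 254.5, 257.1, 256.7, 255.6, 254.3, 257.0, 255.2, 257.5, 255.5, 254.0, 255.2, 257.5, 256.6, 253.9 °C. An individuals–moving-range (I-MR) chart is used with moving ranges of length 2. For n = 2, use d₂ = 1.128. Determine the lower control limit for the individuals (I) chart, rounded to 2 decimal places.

X̄ = (257.5 + 254.8 + 254.5 + 257.1 + 256.7 + 255.6 + 254.3 + 257.0 + 255.2 + 257.5 + 255.5 + 254.0 + 255.2 + 257.5 + 256.6 + 253.9) / 16 = 255.8063
Moving ranges: 2.7, 0.3, 2.6, 0.4, 1.1, 1.3, 2.7, 1.8, 2.3, 2.0, 1.5, 1.2, 2.3, 0.9, 2.7; M̄R̄ = 25.8000 / 15 = 1.7200
LCL = X̄ − 3·M̄R̄/d₂ = 255.8063 − 3 × 1.7200 / 1.128 = 251.2318

251.23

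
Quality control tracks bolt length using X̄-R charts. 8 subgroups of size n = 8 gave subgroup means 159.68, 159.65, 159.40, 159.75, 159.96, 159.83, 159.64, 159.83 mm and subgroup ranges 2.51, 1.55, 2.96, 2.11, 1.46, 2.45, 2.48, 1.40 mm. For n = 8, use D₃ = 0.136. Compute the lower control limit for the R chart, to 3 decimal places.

0.288

R̄ = (2.51 + 1.55 + 2.96 + 2.11 + 1.46 + 2.45 + 2.48 + 1.40) / 8 = 16.9200 / 8 = 2.1150
LCL_R = D₃·R̄ = 0.136 × 2.1150 = 0.2876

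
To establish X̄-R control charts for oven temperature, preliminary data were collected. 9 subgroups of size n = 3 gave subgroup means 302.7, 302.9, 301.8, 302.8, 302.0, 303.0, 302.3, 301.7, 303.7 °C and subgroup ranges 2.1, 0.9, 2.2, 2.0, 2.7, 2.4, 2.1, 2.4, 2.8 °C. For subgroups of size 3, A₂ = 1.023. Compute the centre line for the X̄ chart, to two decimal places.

302.54

X̄̄ = (302.7 + 302.9 + 301.8 + 302.8 + 302.0 + 303.0 + 302.3 + 301.7 + 303.7) / 9 = 2722.9000 / 9 = 302.5444
CL = X̄̄ = 302.5444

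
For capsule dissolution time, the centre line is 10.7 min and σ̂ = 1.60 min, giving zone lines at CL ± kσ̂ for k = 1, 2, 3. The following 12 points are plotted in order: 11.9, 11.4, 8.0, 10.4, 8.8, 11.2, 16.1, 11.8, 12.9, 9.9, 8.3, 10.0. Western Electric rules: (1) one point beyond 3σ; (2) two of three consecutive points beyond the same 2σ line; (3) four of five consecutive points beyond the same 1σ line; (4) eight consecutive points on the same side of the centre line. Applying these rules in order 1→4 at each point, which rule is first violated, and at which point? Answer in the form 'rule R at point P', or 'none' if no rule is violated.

rule 1 at point 7

Zone of each point (C = within 1σ̂, B = 1σ̂–2σ̂, A = 2σ̂–3σ̂, * = beyond 3σ̂; sign = side of CL): 1:+C, 2:+C, 3:-B, 4:-C, 5:-B, 6:+C, 7:+*, 8:+C, 9:+B, 10:-C, 11:-B, 12:-C
Rule 1 (one point beyond the 3σ limits) is satisfied at point 7.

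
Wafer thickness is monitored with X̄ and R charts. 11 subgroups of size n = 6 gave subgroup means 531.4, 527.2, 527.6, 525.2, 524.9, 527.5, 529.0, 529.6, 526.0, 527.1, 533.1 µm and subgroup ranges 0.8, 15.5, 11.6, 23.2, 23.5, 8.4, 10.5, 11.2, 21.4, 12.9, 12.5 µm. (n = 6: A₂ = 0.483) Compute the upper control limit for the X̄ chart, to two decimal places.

534.71

X̄̄ = (531.4 + 527.2 + 527.6 + 525.2 + 524.9 + 527.5 + 529.0 + 529.6 + 526.0 + 527.1 + 533.1) / 11 = 5808.6000 / 11 = 528.0545
R̄ = (0.8 + 15.5 + 11.6 + 23.2 + 23.5 + 8.4 + 10.5 + 11.2 + 21.4 + 12.9 + 12.5) / 11 = 151.5000 / 11 = 13.7727
UCL = X̄̄ + A₂·R̄ = 528.0545 + 0.483 × 13.7727 = 534.7068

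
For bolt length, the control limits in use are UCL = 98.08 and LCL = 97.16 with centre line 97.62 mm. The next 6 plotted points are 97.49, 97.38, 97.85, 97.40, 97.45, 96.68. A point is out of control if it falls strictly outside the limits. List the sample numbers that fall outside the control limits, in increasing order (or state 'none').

6

Compare each point to [97.16, 98.08]: sample 6 = 96.68 < LCL.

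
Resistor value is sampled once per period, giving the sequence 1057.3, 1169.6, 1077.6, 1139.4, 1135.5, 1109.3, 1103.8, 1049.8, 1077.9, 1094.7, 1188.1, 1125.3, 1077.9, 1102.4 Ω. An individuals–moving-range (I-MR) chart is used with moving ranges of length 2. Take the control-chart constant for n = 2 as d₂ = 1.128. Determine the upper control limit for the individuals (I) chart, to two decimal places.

1236.38

X̄ = (1057.3 + 1169.6 + 1077.6 + 1139.4 + 1135.5 + 1109.3 + 1103.8 + 1049.8 + 1077.9 + 1094.7 + 1188.1 + 1125.3 + 1077.9 + 1102.4) / 14 = 1107.7571
Moving ranges: 112.3, 92.0, 61.8, 3.9, 26.2, 5.5, 54.0, 28.1, 16.8, 93.4, 62.8, 47.4, 24.5; M̄R̄ = 628.7000 / 13 = 48.3615
UCL = X̄ + 3·M̄R̄/d₂ = 1107.7571 + 3 × 48.3615 / 1.128 = 1236.3783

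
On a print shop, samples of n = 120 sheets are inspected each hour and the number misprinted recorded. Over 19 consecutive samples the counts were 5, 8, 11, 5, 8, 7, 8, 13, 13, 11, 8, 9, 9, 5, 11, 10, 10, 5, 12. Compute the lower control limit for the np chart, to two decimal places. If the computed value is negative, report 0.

0.26

p̄ = Σdᵢ / (k·n) = 168 / (19 × 120) = 0.07368
LCL = np̄ − 3·√(np̄(1−p̄)) = 8.8421 − 3 × 2.8619 = 0.2563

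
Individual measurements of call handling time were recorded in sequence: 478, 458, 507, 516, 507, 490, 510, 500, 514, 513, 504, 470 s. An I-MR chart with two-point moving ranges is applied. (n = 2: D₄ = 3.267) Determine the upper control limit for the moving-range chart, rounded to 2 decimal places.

57.02

Moving ranges: 20, 49, 9, 9, 17, 20, 10, 14, 1, 9, 34; M̄R̄ = 192.0000 / 11 = 17.4545
UCL_MR = D₄·M̄R̄ = 3.267 × 17.4545 = 57.0240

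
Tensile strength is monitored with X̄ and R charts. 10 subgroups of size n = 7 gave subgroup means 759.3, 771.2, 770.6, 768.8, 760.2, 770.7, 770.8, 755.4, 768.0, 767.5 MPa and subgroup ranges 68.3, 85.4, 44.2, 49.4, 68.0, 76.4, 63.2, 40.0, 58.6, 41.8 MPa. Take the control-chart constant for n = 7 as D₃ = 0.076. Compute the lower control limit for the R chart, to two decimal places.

R̄ = (68.3 + 85.4 + 44.2 + 49.4 + 68.0 + 76.4 + 63.2 + 40.0 + 58.6 + 41.8) / 10 = 595.3000 / 10 = 59.5300
LCL_R = D₃·R̄ = 0.076 × 59.5300 = 4.5243

4.52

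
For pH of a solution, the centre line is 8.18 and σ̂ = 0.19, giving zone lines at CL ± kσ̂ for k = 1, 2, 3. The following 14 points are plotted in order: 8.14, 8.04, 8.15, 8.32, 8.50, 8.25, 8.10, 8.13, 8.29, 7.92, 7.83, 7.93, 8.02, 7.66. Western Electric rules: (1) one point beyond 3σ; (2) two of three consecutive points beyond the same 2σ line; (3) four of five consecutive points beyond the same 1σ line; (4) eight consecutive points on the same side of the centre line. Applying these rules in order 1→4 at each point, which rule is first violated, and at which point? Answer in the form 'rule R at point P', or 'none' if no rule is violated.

rule 3 at point 14

Zone of each point (C = within 1σ̂, B = 1σ̂–2σ̂, A = 2σ̂–3σ̂, * = beyond 3σ̂; sign = side of CL): 1:-C, 2:-C, 3:-C, 4:+C, 5:+B, 6:+C, 7:-C, 8:-C, 9:+C, 10:-B, 11:-B, 12:-B, 13:-C, 14:-A
Rule 3 (four of five consecutive points beyond the same 1σ limit) is satisfied at point 14.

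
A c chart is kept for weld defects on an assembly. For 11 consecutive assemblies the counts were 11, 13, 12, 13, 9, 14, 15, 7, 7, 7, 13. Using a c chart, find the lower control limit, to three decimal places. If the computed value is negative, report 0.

c̄ = (11 + 13 + 12 + 13 + 9 + 14 + 15 + 7 + 7 + 7 + 13) / 11 = 121 / 11 = 11.0000
LCL = c̄ − 3√c̄ = 11.0000 − 3 × 3.3166 = 1.0501

1.050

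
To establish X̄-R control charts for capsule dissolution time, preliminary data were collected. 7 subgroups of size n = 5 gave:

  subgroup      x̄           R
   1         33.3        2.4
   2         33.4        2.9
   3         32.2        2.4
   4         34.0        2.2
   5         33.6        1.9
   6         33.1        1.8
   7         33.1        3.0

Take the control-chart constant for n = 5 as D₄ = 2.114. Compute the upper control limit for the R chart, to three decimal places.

R̄ = (2.4 + 2.9 + 2.4 + 2.2 + 1.9 + 1.8 + 3.0) / 7 = 16.6000 / 7 = 2.3714
UCL_R = D₄·R̄ = 2.114 × 2.3714 = 5.0132

5.013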